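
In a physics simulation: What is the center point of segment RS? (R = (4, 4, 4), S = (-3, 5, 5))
Midpoint = ((4-3)/2, (4+5)/2, (4+5)/2) = (0.5, 4.5, 4.5)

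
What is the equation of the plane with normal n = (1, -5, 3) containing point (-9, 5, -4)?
d = n·P = (1)(-9) + (-5)(5) + (3)(-4) = -46
Plane: x - 5y + 3z = -46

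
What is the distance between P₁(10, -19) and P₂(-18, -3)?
Using the distance formula: d = sqrt((x₂-x₁)² + (y₂-y₁)²)
dx = (-18) - 10 = -28
dy = (-3) - (-19) = 16
d = sqrt((-28)² + 16²) = sqrt(784 + 256) = sqrt(1040) = 32.25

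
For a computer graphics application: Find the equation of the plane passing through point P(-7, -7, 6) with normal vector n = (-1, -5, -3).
d = n·P = (-1)(-7) + (-5)(-7) + (-3)(6) = 24
Plane: -x - 5y - 3z = 24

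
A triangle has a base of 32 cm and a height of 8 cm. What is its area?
Area = (1/2) * base * height
Area = (1/2) * 32 * 8
Area = 128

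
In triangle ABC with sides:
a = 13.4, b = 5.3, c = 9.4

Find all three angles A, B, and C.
By the law of cosines:
cos(A) = (b² + c² - a²)/(2bc) = -0.633380  →  A = 129.3°
cos(B) = (a² + c² - b²)/(2ac) = 0.952009  →  B = 17.82°
cos(C) = (a² + b² - c²)/(2ab) = 0.839834  →  C = 32.88°
Check: A + B + C = 180.0° ✓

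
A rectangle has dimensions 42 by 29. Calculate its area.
Area = length * width
Area = 42 * 29
Area = 1218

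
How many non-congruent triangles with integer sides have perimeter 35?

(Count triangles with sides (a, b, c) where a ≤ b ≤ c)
With a ≤ b ≤ c and a + b + c = 35, the triangle inequality a + b > c gives c < 35/2, so c ≤ 17.
Iterate a from 1 to ⌊p/3⌋ = 11; for each a, b ranges from a to ⌊(p−a)/2⌋ with c = p − a − b, keeping only c ≥ b.
Triples: (1, 17, 17), (2, 16, 17), (3, 15, 17), …
Count = 30 triangles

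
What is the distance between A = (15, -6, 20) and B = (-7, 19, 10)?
d = √[(-22)² + (25)² + (-10)²] = √1209 = 34.77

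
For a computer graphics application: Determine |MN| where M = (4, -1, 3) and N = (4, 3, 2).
d = √[(0)² + (4)² + (-1)²] = √17 = 4.123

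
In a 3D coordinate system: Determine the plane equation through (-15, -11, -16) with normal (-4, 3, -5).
d = n·P = (-4)(-15) + (3)(-11) + (-5)(-16) = 107
Plane: -4x + 3y - 5z = 107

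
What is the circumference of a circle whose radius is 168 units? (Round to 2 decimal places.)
Circumference = 2 * pi * r
Circumference = 2 * pi * 168
Circumference = 1055.58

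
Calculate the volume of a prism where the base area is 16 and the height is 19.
Volume = base area * height
Volume = 16 * 19
Volume = 304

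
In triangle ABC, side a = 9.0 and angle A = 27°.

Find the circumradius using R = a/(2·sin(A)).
R = a/(2·sin(A)) = 9.0/(2·sin(27°))
R = 9.0/(2·0.453990) = 9.0/0.907981 = 9.912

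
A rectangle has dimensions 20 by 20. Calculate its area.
Area = length * width
Area = 20 * 20
Area = 400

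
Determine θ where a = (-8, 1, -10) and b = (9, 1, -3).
a·b = -41, |a|² = 165, |b|² = 91
cos θ = -41/√15015 ≈ -0.3346
θ ≈ 109.5°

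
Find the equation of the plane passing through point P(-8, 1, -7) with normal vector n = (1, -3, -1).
d = n·P = (1)(-8) + (-3)(1) + (-1)(-7) = -4
Plane: x - 3y - z = -4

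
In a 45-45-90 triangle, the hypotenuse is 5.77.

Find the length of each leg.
In a 45-45-90 triangle, hypotenuse = leg·√2  →  leg = hypotenuse/√2
leg = 5.77/√2 = 4.08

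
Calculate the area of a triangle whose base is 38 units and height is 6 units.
Area = (1/2) * base * height
Area = (1/2) * 38 * 6
Area = 114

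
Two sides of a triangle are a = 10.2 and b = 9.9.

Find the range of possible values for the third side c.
By the triangle inequality: |a - b| < c < a + b
|10.2 - 9.9| < c < 10.2 + 9.9
0.3 < c < 20.1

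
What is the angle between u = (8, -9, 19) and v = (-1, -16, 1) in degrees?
u·v = 155, |u|² = 506, |v|² = 258
cos θ = 155/√130548 ≈ 0.429
θ ≈ 64.6°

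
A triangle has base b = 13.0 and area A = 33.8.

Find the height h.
A = ½bh  →  h = 2A/b
h = 2·33.8/13.0 = 5.2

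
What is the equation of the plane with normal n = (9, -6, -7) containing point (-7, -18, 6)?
d = n·P = (9)(-7) + (-6)(-18) + (-7)(6) = 3
Plane: 9x - 6y - 7z = 3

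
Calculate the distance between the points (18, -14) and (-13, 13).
Using the distance formula: d = sqrt((x₂-x₁)² + (y₂-y₁)²)
dx = (-13) - 18 = -31
dy = 13 - (-14) = 27
d = sqrt((-31)² + 27²) = sqrt(961 + 729) = sqrt(1690) = 41.11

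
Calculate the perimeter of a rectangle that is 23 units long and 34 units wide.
Perimeter = 2 * (length + width)
Perimeter = 2 * (23 + 34)
Perimeter = 2 * 57
Perimeter = 114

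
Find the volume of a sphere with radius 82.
Volume = (4/3) * pi * r³
Volume = (4/3) * pi * 82³
Volume = (4/3) * pi * 551368
Volume = 2309564.88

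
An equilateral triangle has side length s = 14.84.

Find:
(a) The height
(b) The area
(a) Height h = s·√3/2 = 14.84·√3/2 = 12.85
(b) Area = (√3/4)·s² = (√3/4)·14.84² = (√3/4)·220.226 = 95.36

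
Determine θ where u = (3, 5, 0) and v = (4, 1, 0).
u·v = 17, |u|² = 34, |v|² = 17
cos θ = 17/√578 ≈ 0.7071
θ ≈ 45.0°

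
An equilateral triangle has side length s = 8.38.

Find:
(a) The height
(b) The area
(a) Height h = s·√3/2 = 8.38·√3/2 = 7.257
(b) Area = (√3/4)·s² = (√3/4)·8.38² = (√3/4)·70.2244 = 30.41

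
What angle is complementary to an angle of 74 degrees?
Complementary angles sum to 90 degrees.
Other angle = 90 - 74
Other angle = 16 degrees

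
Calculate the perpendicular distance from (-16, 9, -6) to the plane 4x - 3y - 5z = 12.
d = |4(-16) + (-3)(9) + (-5)(-6) - (12)| / √(4² + (-3)² + (-5)²) = 73/√50 = 10.32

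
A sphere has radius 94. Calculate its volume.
Volume = (4/3) * pi * r³
Volume = (4/3) * pi * 94³
Volume = (4/3) * pi * 830584
Volume = 3479142.12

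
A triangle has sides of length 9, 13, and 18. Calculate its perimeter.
Perimeter = sum of all sides
Perimeter = 9 + 13 + 18
Perimeter = 40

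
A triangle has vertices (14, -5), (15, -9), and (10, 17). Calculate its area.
Using the coordinate formula: Area = (1/2)|x₁(y₂-y₃) + x₂(y₃-y₁) + x₃(y₁-y₂)|
Area = (1/2)|14((-9)-17) + 15(17-(-5)) + 10((-5)-(-9))|
Area = (1/2)|14*(-26) + 15*22 + 10*4|
Area = (1/2)|(-364) + 330 + 40|
Area = (1/2)*6 = 3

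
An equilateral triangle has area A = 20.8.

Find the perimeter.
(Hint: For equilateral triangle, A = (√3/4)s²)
A = (√3/4)s²  →  s² = 4A/√3 = 4·20.8/√3 = 48.0355
s = 6.93077
Perimeter = 3s = 20.79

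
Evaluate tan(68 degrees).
tan(68 degrees) = 2.4751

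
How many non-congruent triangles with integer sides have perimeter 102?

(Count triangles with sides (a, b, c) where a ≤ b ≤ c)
With a ≤ b ≤ c and a + b + c = 102, the triangle inequality a + b > c gives c < 102/2, so c ≤ 50.
Iterate a from 1 to ⌊p/3⌋ = 34; for each a, b ranges from a to ⌊(p−a)/2⌋ with c = p − a − b, keeping only c ≥ b.
Triples: (2, 50, 50), (3, 49, 50), (4, 48, 50), …
Count = 217 triangles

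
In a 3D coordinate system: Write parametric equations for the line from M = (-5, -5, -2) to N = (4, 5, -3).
Direction vector d = N - M = (9, 10, -1)
x = -5 + 9t, y = -5 + 10t, z = -2 - t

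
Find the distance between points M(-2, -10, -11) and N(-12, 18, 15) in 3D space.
d = √[(-10)² + (28)² + (26)²] = √1560 = 39.5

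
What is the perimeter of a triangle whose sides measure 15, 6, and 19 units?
Perimeter = sum of all sides
Perimeter = 15 + 6 + 19
Perimeter = 40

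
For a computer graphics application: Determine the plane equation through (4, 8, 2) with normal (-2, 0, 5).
d = n·P = (-2)(4) + (0)(8) + (5)(2) = 2
Plane: -2x + 5z = 2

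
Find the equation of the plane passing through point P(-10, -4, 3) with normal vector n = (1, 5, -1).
d = n·P = (1)(-10) + (5)(-4) + (-1)(3) = -33
Plane: x + 5y - z = -33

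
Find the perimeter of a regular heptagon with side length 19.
Perimeter = number of sides * side length
Perimeter = 7 * 19
Perimeter = 133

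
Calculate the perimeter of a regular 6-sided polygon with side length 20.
Perimeter = number of sides * side length
Perimeter = 6 * 20
Perimeter = 120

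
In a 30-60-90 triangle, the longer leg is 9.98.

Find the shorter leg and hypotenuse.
In a 30-60-90 triangle, sides are in ratio 1 : √3 : 2.
Long leg = short leg·√3  →  short leg = 9.98/√3 = 5.762
Hypotenuse = 2·(short leg) = 2·9.98/√3 = 11.52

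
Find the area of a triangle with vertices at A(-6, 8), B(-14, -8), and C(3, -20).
Using the coordinate formula: Area = (1/2)|x₁(y₂-y₃) + x₂(y₃-y₁) + x₃(y₁-y₂)|
Area = (1/2)|(-6)((-8)-(-20)) + (-14)((-20)-8) + 3(8-(-8))|
Area = (1/2)|(-6)*12 + (-14)*(-28) + 3*16|
Area = (1/2)|(-72) + 392 + 48|
Area = (1/2)*368 = 184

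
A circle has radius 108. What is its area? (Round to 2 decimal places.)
Area = pi * r²
Area = pi * 108²
Area = pi * 11664
Area = 36643.54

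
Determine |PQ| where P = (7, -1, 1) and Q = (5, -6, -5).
d = √[(-2)² + (-5)² + (-6)²] = √65 = 8.062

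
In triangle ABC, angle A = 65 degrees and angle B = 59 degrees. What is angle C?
Sum of angles in a triangle = 180 degrees
Third angle = 180 - 65 - 59
Third angle = 56 degrees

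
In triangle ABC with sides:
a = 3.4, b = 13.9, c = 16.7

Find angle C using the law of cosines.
cos(C) = (a² + b² - c²)/(2ab)
cos(C) = (3.4² + 13.9² - 16.7²)/(2·3.4·13.9) = -74.12/94.52 = -0.784173
C = arccos(-0.784173) = 141.6°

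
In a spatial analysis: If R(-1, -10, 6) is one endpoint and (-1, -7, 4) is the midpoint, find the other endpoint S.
S = (2×(-1) - (-1), 2×(-7) - (-10), 2×4 - 6) = (-1, -4, 2)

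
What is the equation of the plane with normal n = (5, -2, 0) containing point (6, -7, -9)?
d = n·P = (5)(6) + (-2)(-7) + (0)(-9) = 44
Plane: 5x - 2y = 44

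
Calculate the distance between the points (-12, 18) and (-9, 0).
Using the distance formula: d = sqrt((x₂-x₁)² + (y₂-y₁)²)
dx = (-9) - (-12) = 3
dy = 0 - 18 = -18
d = sqrt(3² + (-18)²) = sqrt(9 + 324) = sqrt(333) = 18.25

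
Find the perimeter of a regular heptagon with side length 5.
Perimeter = number of sides * side length
Perimeter = 7 * 5
Perimeter = 35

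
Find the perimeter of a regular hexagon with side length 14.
Perimeter = number of sides * side length
Perimeter = 6 * 14
Perimeter = 84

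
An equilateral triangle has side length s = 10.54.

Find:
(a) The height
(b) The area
(a) Height h = s·√3/2 = 10.54·√3/2 = 9.128
(b) Area = (√3/4)·s² = (√3/4)·10.54² = (√3/4)·111.092 = 48.1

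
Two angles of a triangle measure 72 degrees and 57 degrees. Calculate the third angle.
Sum of angles in a triangle = 180 degrees
Third angle = 180 - 72 - 57
Third angle = 51 degrees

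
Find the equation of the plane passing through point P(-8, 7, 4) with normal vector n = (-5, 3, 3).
d = n·P = (-5)(-8) + (3)(7) + (3)(4) = 73
Plane: -5x + 3y + 3z = 73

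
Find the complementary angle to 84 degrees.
Complementary angles sum to 90 degrees.
Other angle = 90 - 84
Other angle = 6 degrees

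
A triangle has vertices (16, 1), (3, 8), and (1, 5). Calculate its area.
Using the coordinate formula: Area = (1/2)|x₁(y₂-y₃) + x₂(y₃-y₁) + x₃(y₁-y₂)|
Area = (1/2)|16(8-5) + 3(5-1) + 1(1-8)|
Area = (1/2)|16*3 + 3*4 + 1*(-7)|
Area = (1/2)|48 + 12 + (-7)|
Area = (1/2)*53 = 26.50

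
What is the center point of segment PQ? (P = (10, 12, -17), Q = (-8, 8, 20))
Midpoint = ((10-8)/2, (12+8)/2, (-17+20)/2) = (1, 10, 1.5)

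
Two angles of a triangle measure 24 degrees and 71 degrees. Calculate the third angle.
Sum of angles in a triangle = 180 degrees
Third angle = 180 - 24 - 71
Third angle = 85 degrees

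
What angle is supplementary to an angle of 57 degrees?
Supplementary angles sum to 180 degrees.
Other angle = 180 - 57
Other angle = 123 degrees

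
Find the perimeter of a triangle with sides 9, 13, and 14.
Perimeter = sum of all sides
Perimeter = 9 + 13 + 14
Perimeter = 36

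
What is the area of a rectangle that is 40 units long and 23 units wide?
Area = length * width
Area = 40 * 23
Area = 920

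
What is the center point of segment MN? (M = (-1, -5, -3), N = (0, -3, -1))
Midpoint = ((-1+0)/2, (-5-3)/2, (-3-1)/2) = (-0.5, -4, -2)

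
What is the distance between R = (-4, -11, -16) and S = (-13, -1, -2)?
d = √[(-9)² + (10)² + (14)²] = √377 = 19.42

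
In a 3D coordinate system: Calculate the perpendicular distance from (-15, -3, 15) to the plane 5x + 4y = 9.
d = |5(-15) + 4(-3) + 0(15) - (9)| / √(5² + 4² + 0²) = 96/√41 = 14.99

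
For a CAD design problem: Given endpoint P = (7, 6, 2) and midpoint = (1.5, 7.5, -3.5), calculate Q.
Q = (2×1.5 - 7, 2×7.5 - 6, 2×(-3.5) - 2) = (-4, 9, -9)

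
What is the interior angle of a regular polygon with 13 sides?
Interior angle of a regular n-gon = (n-2)*180/n
Interior angle = (13-2)*180/13
Interior angle = 11*180/13
Interior angle = 1980/13
Interior angle = 152.31 degrees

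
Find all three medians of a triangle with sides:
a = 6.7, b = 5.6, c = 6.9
Using m_x = ½√(2y² + 2z² - x²):
m_a = ½√(2·5.6² + 2·6.9² - 6.7²) = ½√113.05 = 5.316
m_b = ½√(2·6.7² + 2·6.9² - 5.6²) = ½√153.64 = 6.198
m_c = ½√(2·6.7² + 2·5.6² - 6.9²) = ½√104.89 = 5.121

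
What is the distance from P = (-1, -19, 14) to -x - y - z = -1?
d = |(-1)(-1) + (-1)(-19) + (-1)(14) - (-1)| / √((-1)² + (-1)² + (-1)²) = 7/√3 = 4.041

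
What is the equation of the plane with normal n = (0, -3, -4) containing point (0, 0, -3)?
d = n·P = (0)(0) + (-3)(0) + (-4)(-3) = 12
Plane: -3y - 4z = 12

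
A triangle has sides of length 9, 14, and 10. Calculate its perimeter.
Perimeter = sum of all sides
Perimeter = 9 + 14 + 10
Perimeter = 33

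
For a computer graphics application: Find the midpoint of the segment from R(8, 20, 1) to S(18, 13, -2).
Midpoint = ((8+18)/2, (20+13)/2, (1-2)/2) = (13, 16.5, -0.5)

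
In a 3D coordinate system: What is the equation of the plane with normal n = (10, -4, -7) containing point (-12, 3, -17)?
d = n·P = (10)(-12) + (-4)(3) + (-7)(-17) = -13
Plane: 10x - 4y - 7z = -13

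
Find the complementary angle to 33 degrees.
Complementary angles sum to 90 degrees.
Other angle = 90 - 33
Other angle = 57 degrees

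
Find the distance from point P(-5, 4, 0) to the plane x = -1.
d = |1(-5) + 0(4) + 0(0) - (-1)| / √(1² + 0² + 0²) = 4/√1 = 4.0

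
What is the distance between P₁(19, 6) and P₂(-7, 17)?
Using the distance formula: d = sqrt((x₂-x₁)² + (y₂-y₁)²)
dx = (-7) - 19 = -26
dy = 17 - 6 = 11
d = sqrt((-26)² + 11²) = sqrt(676 + 121) = sqrt(797) = 28.23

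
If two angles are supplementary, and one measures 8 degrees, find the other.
Supplementary angles sum to 180 degrees.
Other angle = 180 - 8
Other angle = 172 degrees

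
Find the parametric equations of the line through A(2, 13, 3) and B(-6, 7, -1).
Direction vector d = B - A = (-8, -6, -4)
x = 2 - 8t, y = 13 - 6t, z = 3 - 4t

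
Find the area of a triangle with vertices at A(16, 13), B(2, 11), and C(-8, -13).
Using the coordinate formula: Area = (1/2)|x₁(y₂-y₃) + x₂(y₃-y₁) + x₃(y₁-y₂)|
Area = (1/2)|16(11-(-13)) + 2((-13)-13) + (-8)(13-11)|
Area = (1/2)|16*24 + 2*(-26) + (-8)*2|
Area = (1/2)|384 + (-52) + (-16)|
Area = (1/2)*316 = 158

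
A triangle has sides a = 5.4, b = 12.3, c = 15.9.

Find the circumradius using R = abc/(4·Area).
s = (a+b+c)/2 = 16.8
Area = √(s(s-a)(s-b)(s-c)) = √(16.8·11.4·4.5·0.9) = 27.8506
R = abc/(4·Area) = (5.4·12.3·15.9)/(4·27.8506) = 1056.078/111.4024 = 9.48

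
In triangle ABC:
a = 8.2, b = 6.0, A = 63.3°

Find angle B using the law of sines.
sin(B)/b = sin(A)/a
sin(B) = b·sin(A)/a = 6.0·sin(63.3°)/8.2 = 0.653686
B = arcsin(0.653686) = 40.82°  (b ≤ a, so B ≤ A and the acute solution is unique)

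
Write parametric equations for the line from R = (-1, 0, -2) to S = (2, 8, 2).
Direction vector d = S - R = (3, 8, 4)
x = -1 + 3t, y = 0 + 8t, z = -2 + 4t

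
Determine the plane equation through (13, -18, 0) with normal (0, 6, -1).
d = n·P = (0)(13) + (6)(-18) + (-1)(0) = -108
Plane: 6y - z = -108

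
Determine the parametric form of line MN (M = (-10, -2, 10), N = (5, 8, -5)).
Direction vector d = N - M = (15, 10, -15)
x = -10 + 15t, y = -2 + 10t, z = 10 - 15t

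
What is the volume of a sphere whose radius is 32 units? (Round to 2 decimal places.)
Volume = (4/3) * pi * r³
Volume = (4/3) * pi * 32³
Volume = (4/3) * pi * 32768
Volume = 137258.28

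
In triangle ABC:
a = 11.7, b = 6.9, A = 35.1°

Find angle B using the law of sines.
sin(B)/b = sin(A)/a
sin(B) = b·sin(A)/a = 6.9·sin(35.1°)/11.7 = 0.339106
B = arcsin(0.339106) = 19.82°  (b ≤ a, so B ≤ A and the acute solution is unique)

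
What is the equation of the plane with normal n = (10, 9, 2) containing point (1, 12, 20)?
d = n·P = (10)(1) + (9)(12) + (2)(20) = 158
Plane: 10x + 9y + 2z = 158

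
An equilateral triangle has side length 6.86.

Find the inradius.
For an equilateral triangle, r = s/(2√3) where s is the side.
r = 6.86/(2√3) = 6.86/3.464102 = 1.98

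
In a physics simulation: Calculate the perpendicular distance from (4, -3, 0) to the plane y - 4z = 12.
d = |0(4) + 1(-3) + (-4)(0) - (12)| / √(0² + 1² + (-4)²) = 15/√17 = 3.638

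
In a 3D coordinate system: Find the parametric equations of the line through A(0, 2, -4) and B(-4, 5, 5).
Direction vector d = B - A = (-4, 3, 9)
x = 0 - 4t, y = 2 + 3t, z = -4 + 9t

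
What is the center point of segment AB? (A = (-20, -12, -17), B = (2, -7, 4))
Midpoint = ((-20+2)/2, (-12-7)/2, (-17+4)/2) = (-9, -9.5, -6.5)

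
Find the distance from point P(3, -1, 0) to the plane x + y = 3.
d = |1(3) + 1(-1) + 0(0) - (3)| / √(1² + 1² + 0²) = 1/√2 = 0.7071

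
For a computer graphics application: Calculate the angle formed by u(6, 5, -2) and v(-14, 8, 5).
u·v = -54, |u|² = 65, |v|² = 285
cos θ = -54/√18525 ≈ -0.3967
θ ≈ 113.4°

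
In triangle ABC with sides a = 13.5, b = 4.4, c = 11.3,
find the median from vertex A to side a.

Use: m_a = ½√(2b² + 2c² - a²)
m_a = ½√(2·4.4² + 2·11.3² - 13.5²)
m_a = ½√(38.72 + 255.38 - 182.25) = ½√111.85 = 5.288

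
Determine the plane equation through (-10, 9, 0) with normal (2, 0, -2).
d = n·P = (2)(-10) + (0)(9) + (-2)(0) = -20
Plane: 2x - 2z = -20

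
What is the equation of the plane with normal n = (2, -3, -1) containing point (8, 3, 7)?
d = n·P = (2)(8) + (-3)(3) + (-1)(7) = 0
Plane: 2x - 3y - z = 0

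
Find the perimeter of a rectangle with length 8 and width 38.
Perimeter = 2 * (length + width)
Perimeter = 2 * (8 + 38)
Perimeter = 2 * 46
Perimeter = 92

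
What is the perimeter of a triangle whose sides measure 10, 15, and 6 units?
Perimeter = sum of all sides
Perimeter = 10 + 15 + 6
Perimeter = 31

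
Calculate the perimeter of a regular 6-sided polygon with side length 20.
Perimeter = number of sides * side length
Perimeter = 6 * 20
Perimeter = 120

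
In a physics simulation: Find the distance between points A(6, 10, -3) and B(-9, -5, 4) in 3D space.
d = √[(-15)² + (-15)² + (7)²] = √499 = 22.34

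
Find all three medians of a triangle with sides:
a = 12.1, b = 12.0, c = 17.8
Using m_x = ½√(2y² + 2z² - x²):
m_a = ½√(2·12.0² + 2·17.8² - 12.1²) = ½√775.27 = 13.92
m_b = ½√(2·12.1² + 2·17.8² - 12.0²) = ½√782.5 = 13.99
m_c = ½√(2·12.1² + 2·12.0² - 17.8²) = ½√263.98 = 8.124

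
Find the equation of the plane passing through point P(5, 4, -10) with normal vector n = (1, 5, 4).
d = n·P = (1)(5) + (5)(4) + (4)(-10) = -15
Plane: x + 5y + 4z = -15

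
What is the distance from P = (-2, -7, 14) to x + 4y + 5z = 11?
d = |1(-2) + 4(-7) + 5(14) - (11)| / √(1² + 4² + 5²) = 29/√42 = 4.475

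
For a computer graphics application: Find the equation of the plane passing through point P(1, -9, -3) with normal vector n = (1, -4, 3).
d = n·P = (1)(1) + (-4)(-9) + (3)(-3) = 28
Plane: x - 4y + 3z = 28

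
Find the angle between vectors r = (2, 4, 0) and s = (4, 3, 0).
r·s = 20, |r|² = 20, |s|² = 25
cos θ = 20/√500 ≈ 0.8944
θ ≈ 26.57°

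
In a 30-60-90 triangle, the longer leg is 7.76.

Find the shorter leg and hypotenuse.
In a 30-60-90 triangle, sides are in ratio 1 : √3 : 2.
Long leg = short leg·√3  →  short leg = 7.76/√3 = 4.48
Hypotenuse = 2·(short leg) = 2·7.76/√3 = 8.96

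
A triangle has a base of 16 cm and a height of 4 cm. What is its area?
Area = (1/2) * base * height
Area = (1/2) * 16 * 4
Area = 32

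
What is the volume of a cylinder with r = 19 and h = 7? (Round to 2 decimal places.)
Volume = pi * r² * h
Volume = pi * 19² * 7
Volume = pi * 361 * 7
Volume = pi * 2527
Volume = 7938.80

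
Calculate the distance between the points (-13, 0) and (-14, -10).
Using the distance formula: d = sqrt((x₂-x₁)² + (y₂-y₁)²)
dx = (-14) - (-13) = -1
dy = (-10) - 0 = -10
d = sqrt((-1)² + (-10)²) = sqrt(1 + 100) = sqrt(101) = 10.05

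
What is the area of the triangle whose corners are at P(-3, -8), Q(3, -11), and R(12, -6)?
Using the coordinate formula: Area = (1/2)|x₁(y₂-y₃) + x₂(y₃-y₁) + x₃(y₁-y₂)|
Area = (1/2)|(-3)((-11)-(-6)) + 3((-6)-(-8)) + 12((-8)-(-11))|
Area = (1/2)|(-3)*(-5) + 3*2 + 12*3|
Area = (1/2)|15 + 6 + 36|
Area = (1/2)*57 = 28.50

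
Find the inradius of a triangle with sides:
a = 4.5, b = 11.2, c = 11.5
s = (a+b+c)/2 = (4.5+11.2+11.5)/2 = 13.6
Area = √(s(s-a)(s-b)(s-c)) = √(13.6·9.1·2.4·2.1) = 24.975
r = Area/s = 24.975/13.6 = 1.836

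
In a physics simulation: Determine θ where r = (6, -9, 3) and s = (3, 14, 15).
r·s = -63, |r|² = 126, |s|² = 430
cos θ = -63/√54180 ≈ -0.2707
θ ≈ 105.7°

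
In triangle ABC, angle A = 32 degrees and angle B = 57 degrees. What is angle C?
Sum of angles in a triangle = 180 degrees
Third angle = 180 - 32 - 57
Third angle = 91 degrees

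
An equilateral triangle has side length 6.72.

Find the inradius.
For an equilateral triangle, r = s/(2√3) where s is the side.
r = 6.72/(2√3) = 6.72/3.464102 = 1.94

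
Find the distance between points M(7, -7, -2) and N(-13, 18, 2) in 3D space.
d = √[(-20)² + (25)² + (4)²] = √1041 = 32.26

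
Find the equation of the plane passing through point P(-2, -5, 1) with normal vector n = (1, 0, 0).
d = n·P = (1)(-2) + (0)(-5) + (0)(1) = -2
Plane: x = -2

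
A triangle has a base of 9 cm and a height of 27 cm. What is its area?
Area = (1/2) * base * height
Area = (1/2) * 9 * 27
Area = 121.50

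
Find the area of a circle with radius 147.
Area = pi * r²
Area = pi * 147²
Area = pi * 21609
Area = 67886.68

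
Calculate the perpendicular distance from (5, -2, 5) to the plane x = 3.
d = |1(5) + 0(-2) + 0(5) - (3)| / √(1² + 0² + 0²) = 2/√1 = 2.0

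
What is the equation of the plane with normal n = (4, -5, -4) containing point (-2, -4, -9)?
d = n·P = (4)(-2) + (-5)(-4) + (-4)(-9) = 48
Plane: 4x - 5y - 4z = 48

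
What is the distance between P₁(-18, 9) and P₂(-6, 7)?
Using the distance formula: d = sqrt((x₂-x₁)² + (y₂-y₁)²)
dx = (-6) - (-18) = 12
dy = 7 - 9 = -2
d = sqrt(12² + (-2)²) = sqrt(144 + 4) = sqrt(148) = 12.17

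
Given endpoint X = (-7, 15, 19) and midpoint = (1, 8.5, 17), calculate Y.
Y = (2×1 - (-7), 2×8.5 - 15, 2×17 - 19) = (9, 2, 15)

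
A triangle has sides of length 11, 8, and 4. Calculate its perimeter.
Perimeter = sum of all sides
Perimeter = 11 + 8 + 4
Perimeter = 23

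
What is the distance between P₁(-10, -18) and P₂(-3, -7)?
Using the distance formula: d = sqrt((x₂-x₁)² + (y₂-y₁)²)
dx = (-3) - (-10) = 7
dy = (-7) - (-18) = 11
d = sqrt(7² + 11²) = sqrt(49 + 121) = sqrt(170) = 13.04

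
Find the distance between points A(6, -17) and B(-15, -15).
Using the distance formula: d = sqrt((x₂-x₁)² + (y₂-y₁)²)
dx = (-15) - 6 = -21
dy = (-15) - (-17) = 2
d = sqrt((-21)² + 2²) = sqrt(441 + 4) = sqrt(445) = 21.10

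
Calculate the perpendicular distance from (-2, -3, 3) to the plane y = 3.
d = |0(-2) + 1(-3) + 0(3) - (3)| / √(0² + 1² + 0²) = 6/√1 = 6.0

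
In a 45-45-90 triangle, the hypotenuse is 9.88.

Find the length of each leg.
In a 45-45-90 triangle, hypotenuse = leg·√2  →  leg = hypotenuse/√2
leg = 9.88/√2 = 6.986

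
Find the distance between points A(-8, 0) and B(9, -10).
Using the distance formula: d = sqrt((x₂-x₁)² + (y₂-y₁)²)
dx = 9 - (-8) = 17
dy = (-10) - 0 = -10
d = sqrt(17² + (-10)²) = sqrt(289 + 100) = sqrt(389) = 19.72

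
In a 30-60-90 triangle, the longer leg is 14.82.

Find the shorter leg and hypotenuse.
In a 30-60-90 triangle, sides are in ratio 1 : √3 : 2.
Long leg = short leg·√3  →  short leg = 14.82/√3 = 8.556
Hypotenuse = 2·(short leg) = 2·14.82/√3 = 17.11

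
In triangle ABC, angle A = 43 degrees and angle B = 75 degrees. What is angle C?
Sum of angles in a triangle = 180 degrees
Third angle = 180 - 43 - 75
Third angle = 62 degrees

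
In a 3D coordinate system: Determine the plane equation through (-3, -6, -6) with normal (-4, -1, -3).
d = n·P = (-4)(-3) + (-1)(-6) + (-3)(-6) = 36
Plane: -4x - y - 3z = 36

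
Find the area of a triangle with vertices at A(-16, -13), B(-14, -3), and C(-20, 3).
Using the coordinate formula: Area = (1/2)|x₁(y₂-y₃) + x₂(y₃-y₁) + x₃(y₁-y₂)|
Area = (1/2)|(-16)((-3)-3) + (-14)(3-(-13)) + (-20)((-13)-(-3))|
Area = (1/2)|(-16)*(-6) + (-14)*16 + (-20)*(-10)|
Area = (1/2)|96 + (-224) + 200|
Area = (1/2)*72 = 36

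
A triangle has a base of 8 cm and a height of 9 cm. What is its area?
Area = (1/2) * base * height
Area = (1/2) * 8 * 9
Area = 36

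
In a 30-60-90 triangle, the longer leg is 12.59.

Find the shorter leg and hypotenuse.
In a 30-60-90 triangle, sides are in ratio 1 : √3 : 2.
Long leg = short leg·√3  →  short leg = 12.59/√3 = 7.269
Hypotenuse = 2·(short leg) = 2·12.59/√3 = 14.54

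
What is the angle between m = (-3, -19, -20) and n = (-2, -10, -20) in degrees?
m·n = 596, |m|² = 770, |n|² = 504
cos θ = 596/√388080 ≈ 0.9567
θ ≈ 16.92°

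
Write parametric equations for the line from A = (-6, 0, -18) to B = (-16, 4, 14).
Direction vector d = B - A = (-10, 4, 32)
x = -6 - 10t, y = 0 + 4t, z = -18 + 32t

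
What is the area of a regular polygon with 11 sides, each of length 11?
For a regular 11-gon with side length s = 11:
Apothem a = s / (2*tan(pi/11)) = 11 / (2*tan(pi/11)) ≈ 18.7313
Perimeter P = 11 * 11 = 121
Area = (1/2) * P * a = (1/2) * 121 * 18.7313 = 1133.24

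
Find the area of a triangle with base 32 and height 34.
Area = (1/2) * base * height
Area = (1/2) * 32 * 34
Area = 544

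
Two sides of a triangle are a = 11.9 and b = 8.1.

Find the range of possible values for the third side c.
By the triangle inequality: |a - b| < c < a + b
|11.9 - 8.1| < c < 11.9 + 8.1
3.8 < c < 20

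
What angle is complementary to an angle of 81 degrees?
Complementary angles sum to 90 degrees.
Other angle = 90 - 81
Other angle = 9 degrees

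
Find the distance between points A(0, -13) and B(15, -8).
Using the distance formula: d = sqrt((x₂-x₁)² + (y₂-y₁)²)
dx = 15 - 0 = 15
dy = (-8) - (-13) = 5
d = sqrt(15² + 5²) = sqrt(225 + 25) = sqrt(250) = 15.81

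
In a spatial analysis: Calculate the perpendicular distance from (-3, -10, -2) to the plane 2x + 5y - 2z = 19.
d = |2(-3) + 5(-10) + (-2)(-2) - (19)| / √(2² + 5² + (-2)²) = 71/√33 = 12.36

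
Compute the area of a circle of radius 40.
Area = pi * r²
Area = pi * 40²
Area = pi * 1600
Area = 5026.55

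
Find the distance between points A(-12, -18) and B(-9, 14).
Using the distance formula: d = sqrt((x₂-x₁)² + (y₂-y₁)²)
dx = (-9) - (-12) = 3
dy = 14 - (-18) = 32
d = sqrt(3² + 32²) = sqrt(9 + 1024) = sqrt(1033) = 32.14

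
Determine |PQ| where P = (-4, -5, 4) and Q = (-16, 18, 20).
d = √[(-12)² + (23)² + (16)²] = √929 = 30.48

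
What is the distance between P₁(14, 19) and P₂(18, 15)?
Using the distance formula: d = sqrt((x₂-x₁)² + (y₂-y₁)²)
dx = 18 - 14 = 4
dy = 15 - 19 = -4
d = sqrt(4² + (-4)²) = sqrt(16 + 16) = sqrt(32) = 5.66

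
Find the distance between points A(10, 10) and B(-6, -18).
Using the distance formula: d = sqrt((x₂-x₁)² + (y₂-y₁)²)
dx = (-6) - 10 = -16
dy = (-18) - 10 = -28
d = sqrt((-16)² + (-28)²) = sqrt(256 + 784) = sqrt(1040) = 32.25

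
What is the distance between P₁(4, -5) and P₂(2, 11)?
Using the distance formula: d = sqrt((x₂-x₁)² + (y₂-y₁)²)
dx = 2 - 4 = -2
dy = 11 - (-5) = 16
d = sqrt((-2)² + 16²) = sqrt(4 + 256) = sqrt(260) = 16.12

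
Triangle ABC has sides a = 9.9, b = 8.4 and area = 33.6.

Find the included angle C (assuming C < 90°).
Area = ½ab·sin(C)  →  sin(C) = 2·Area/(ab)
sin(C) = 2·33.6/(9.9·8.4) = 0.808081
C = arcsin(0.808081) = 53.91°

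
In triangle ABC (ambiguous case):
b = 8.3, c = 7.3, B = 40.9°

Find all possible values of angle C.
sin(C)/c = sin(B)/b  →  sin(C) = c·sin(B)/b = 7.3·sin(40.9°)/8.3 = 0.575856
C₁ = arcsin(0.575856) = 35.16°,  C₂ = 180° - C₁ = 144.84°
Check C₂: A = 180° - 40.9° - 144.84° = -5.74° ≤ 0, rejected
C = 35.16° (one solution)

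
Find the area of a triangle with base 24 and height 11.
Area = (1/2) * base * height
Area = (1/2) * 24 * 11
Area = 132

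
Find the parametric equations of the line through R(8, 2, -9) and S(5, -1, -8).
Direction vector d = S - R = (-3, -3, 1)
x = 8 - 3t, y = 2 - 3t, z = -9 + t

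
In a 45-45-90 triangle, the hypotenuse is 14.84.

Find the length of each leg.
In a 45-45-90 triangle, hypotenuse = leg·√2  →  leg = hypotenuse/√2
leg = 14.84/√2 = 10.49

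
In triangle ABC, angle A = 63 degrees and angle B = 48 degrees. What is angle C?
Sum of angles in a triangle = 180 degrees
Third angle = 180 - 63 - 48
Third angle = 69 degrees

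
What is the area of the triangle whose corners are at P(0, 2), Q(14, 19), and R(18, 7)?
Using the coordinate formula: Area = (1/2)|x₁(y₂-y₃) + x₂(y₃-y₁) + x₃(y₁-y₂)|
Area = (1/2)|0(19-7) + 14(7-2) + 18(2-19)|
Area = (1/2)|0*12 + 14*5 + 18*(-17)|
Area = (1/2)|0 + 70 + (-306)|
Area = (1/2)*236 = 118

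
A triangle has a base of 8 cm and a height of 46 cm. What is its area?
Area = (1/2) * base * height
Area = (1/2) * 8 * 46
Area = 184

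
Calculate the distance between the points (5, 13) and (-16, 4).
Using the distance formula: d = sqrt((x₂-x₁)² + (y₂-y₁)²)
dx = (-16) - 5 = -21
dy = 4 - 13 = -9
d = sqrt((-21)² + (-9)²) = sqrt(441 + 81) = sqrt(522) = 22.85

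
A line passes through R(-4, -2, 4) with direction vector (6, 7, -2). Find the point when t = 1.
P(1) = (-4 + 6(1), -2 + 7(1), 4 + (-2)(1)) = (2, 5, 2)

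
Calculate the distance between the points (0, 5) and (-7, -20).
Using the distance formula: d = sqrt((x₂-x₁)² + (y₂-y₁)²)
dx = (-7) - 0 = -7
dy = (-20) - 5 = -25
d = sqrt((-7)² + (-25)²) = sqrt(49 + 625) = sqrt(674) = 25.96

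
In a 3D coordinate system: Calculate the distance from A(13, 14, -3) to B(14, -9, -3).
d = √[(1)² + (-23)² + (0)²] = √530 = 23.02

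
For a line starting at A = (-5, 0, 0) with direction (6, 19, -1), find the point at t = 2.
P(2) = (-5 + 6(2), 0 + 19(2), 0 + (-1)(2)) = (7, 38, -2)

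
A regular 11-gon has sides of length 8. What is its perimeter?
Perimeter = number of sides * side length
Perimeter = 11 * 8
Perimeter = 88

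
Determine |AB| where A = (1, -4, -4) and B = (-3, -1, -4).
d = √[(-4)² + (3)² + (0)²] = √25 = 5.0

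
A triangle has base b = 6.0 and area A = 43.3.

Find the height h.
A = ½bh  →  h = 2A/b
h = 2·43.3/6.0 = 14.43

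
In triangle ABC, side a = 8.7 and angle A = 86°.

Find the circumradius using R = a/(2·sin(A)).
R = a/(2·sin(A)) = 8.7/(2·sin(86°))
R = 8.7/(2·0.997564) = 8.7/1.995128 = 4.361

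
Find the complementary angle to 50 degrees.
Complementary angles sum to 90 degrees.
Other angle = 90 - 50
Other angle = 40 degrees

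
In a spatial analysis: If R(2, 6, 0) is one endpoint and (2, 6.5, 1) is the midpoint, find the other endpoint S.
S = (2×2 - 2, 2×6.5 - 6, 2×1 - 0) = (2, 7, 2)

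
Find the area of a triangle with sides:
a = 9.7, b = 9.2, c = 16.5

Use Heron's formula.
s = (a+b+c)/2 = (9.7+9.2+16.5)/2 = 17.7
A = √(s(s-a)(s-b)(s-c)) = √(17.7·8·8.5·1.2)
A = √1444.32 = 38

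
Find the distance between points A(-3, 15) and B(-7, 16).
Using the distance formula: d = sqrt((x₂-x₁)² + (y₂-y₁)²)
dx = (-7) - (-3) = -4
dy = 16 - 15 = 1
d = sqrt((-4)² + 1²) = sqrt(16 + 1) = sqrt(17) = 4.12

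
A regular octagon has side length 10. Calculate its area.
For a regular 8-gon with side length s = 10:
Apothem a = s / (2*tan(pi/8)) = 10 / (2*tan(pi/8)) ≈ 12.0711
Perimeter P = 8 * 10 = 80
Area = (1/2) * P * a = (1/2) * 80 * 12.0711 = 482.84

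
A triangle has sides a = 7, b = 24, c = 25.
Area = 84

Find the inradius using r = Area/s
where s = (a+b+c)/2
s = (7+24+25)/2 = 28
r = Area/s = 84/28 = 3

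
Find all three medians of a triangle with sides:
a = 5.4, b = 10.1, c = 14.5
Using m_x = ½√(2y² + 2z² - x²):
m_a = ½√(2·10.1² + 2·14.5² - 5.4²) = ½√595.36 = 12.2
m_b = ½√(2·5.4² + 2·14.5² - 10.1²) = ½√376.81 = 9.706
m_c = ½√(2·5.4² + 2·10.1² - 14.5²) = ½√52.09 = 3.609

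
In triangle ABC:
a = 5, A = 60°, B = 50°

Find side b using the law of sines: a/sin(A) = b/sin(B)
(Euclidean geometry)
b = a·sin(B)/sin(A) = 5·sin(50°)/sin(60°)
b = 5·0.766044/0.866025 = 4.423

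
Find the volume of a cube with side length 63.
Volume = s³
Volume = 63³
Volume = 250047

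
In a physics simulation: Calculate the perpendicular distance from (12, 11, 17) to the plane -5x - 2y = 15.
d = |(-5)(12) + (-2)(11) + 0(17) - (15)| / √((-5)² + (-2)² + 0²) = 97/√29 = 18.01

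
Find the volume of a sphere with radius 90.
Volume = (4/3) * pi * r³
Volume = (4/3) * pi * 90³
Volume = (4/3) * pi * 729000
Volume = 3053628.06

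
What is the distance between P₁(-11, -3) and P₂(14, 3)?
Using the distance formula: d = sqrt((x₂-x₁)² + (y₂-y₁)²)
dx = 14 - (-11) = 25
dy = 3 - (-3) = 6
d = sqrt(25² + 6²) = sqrt(625 + 36) = sqrt(661) = 25.71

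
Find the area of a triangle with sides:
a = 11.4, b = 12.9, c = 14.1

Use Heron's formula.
s = (a+b+c)/2 = (11.4+12.9+14.1)/2 = 19.2
A = √(s(s-a)(s-b)(s-c)) = √(19.2·7.8·6.3·5.1)
A = √4811.79 = 69.37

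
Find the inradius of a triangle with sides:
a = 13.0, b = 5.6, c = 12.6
s = (a+b+c)/2 = (13.0+5.6+12.6)/2 = 15.6
Area = √(s(s-a)(s-b)(s-c)) = √(15.6·2.6·10·3) = 34.8827
r = Area/s = 34.8827/15.6 = 2.236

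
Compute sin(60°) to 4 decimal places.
sin(60 degrees) = sqrt(3)/2
Decimal approximation: 0.866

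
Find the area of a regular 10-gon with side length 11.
For a regular 10-gon with side length s = 11:
Apothem a = s / (2*tan(pi/10)) = 11 / (2*tan(pi/10)) ≈ 16.9273
Perimeter P = 10 * 11 = 110
Area = (1/2) * P * a = (1/2) * 110 * 16.9273 = 931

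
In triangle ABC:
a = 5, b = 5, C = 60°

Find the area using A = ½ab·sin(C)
A = ½·5·5·sin(60°) = ½·25·0.866025 = 10.83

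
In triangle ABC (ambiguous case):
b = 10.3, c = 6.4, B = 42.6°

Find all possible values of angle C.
sin(C)/c = sin(B)/b  →  sin(C) = c·sin(B)/b = 6.4·sin(42.6°)/10.3 = 0.420583
C₁ = arcsin(0.420583) = 24.87°,  C₂ = 180° - C₁ = 155.13°
Check C₂: A = 180° - 42.6° - 155.13° = -17.73° ≤ 0, rejected
C = 24.87° (one solution)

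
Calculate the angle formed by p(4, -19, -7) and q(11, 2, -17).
p·q = 125, |p|² = 426, |q|² = 414
cos θ = 125/√176364 ≈ 0.2976
θ ≈ 72.68°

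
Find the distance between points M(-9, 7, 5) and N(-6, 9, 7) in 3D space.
d = √[(3)² + (2)² + (2)²] = √17 = 4.123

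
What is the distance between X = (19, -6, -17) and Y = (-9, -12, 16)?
d = √[(-28)² + (-6)² + (33)²] = √1909 = 43.69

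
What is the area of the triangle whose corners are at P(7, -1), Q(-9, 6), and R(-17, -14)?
Using the coordinate formula: Area = (1/2)|x₁(y₂-y₃) + x₂(y₃-y₁) + x₃(y₁-y₂)|
Area = (1/2)|7(6-(-14)) + (-9)((-14)-(-1)) + (-17)((-1)-6)|
Area = (1/2)|7*20 + (-9)*(-13) + (-17)*(-7)|
Area = (1/2)|140 + 117 + 119|
Area = (1/2)*376 = 188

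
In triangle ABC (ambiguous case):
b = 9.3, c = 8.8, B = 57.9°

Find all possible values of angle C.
sin(C)/c = sin(B)/b  →  sin(C) = c·sin(B)/b = 8.8·sin(57.9°)/9.3 = 0.801578
C₁ = arcsin(0.801578) = 53.28°,  C₂ = 180° - C₁ = 126.72°
Check C₂: A = 180° - 57.9° - 126.72° = -4.62° ≤ 0, rejected
C = 53.28° (one solution)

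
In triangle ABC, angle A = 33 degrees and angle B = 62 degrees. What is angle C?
Sum of angles in a triangle = 180 degrees
Third angle = 180 - 33 - 62
Third angle = 85 degrees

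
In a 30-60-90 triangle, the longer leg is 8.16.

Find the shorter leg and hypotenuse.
In a 30-60-90 triangle, sides are in ratio 1 : √3 : 2.
Long leg = short leg·√3  →  short leg = 8.16/√3 = 4.711
Hypotenuse = 2·(short leg) = 2·8.16/√3 = 9.422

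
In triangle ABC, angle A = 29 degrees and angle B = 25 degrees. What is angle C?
Sum of angles in a triangle = 180 degrees
Third angle = 180 - 29 - 25
Third angle = 126 degrees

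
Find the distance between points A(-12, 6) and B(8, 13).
Using the distance formula: d = sqrt((x₂-x₁)² + (y₂-y₁)²)
dx = 8 - (-12) = 20
dy = 13 - 6 = 7
d = sqrt(20² + 7²) = sqrt(400 + 49) = sqrt(449) = 21.19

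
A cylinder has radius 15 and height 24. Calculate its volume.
Volume = pi * r² * h
Volume = pi * 15² * 24
Volume = pi * 225 * 24
Volume = pi * 5400
Volume = 16964.60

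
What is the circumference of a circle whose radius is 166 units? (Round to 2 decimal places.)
Circumference = 2 * pi * r
Circumference = 2 * pi * 166
Circumference = 1043.01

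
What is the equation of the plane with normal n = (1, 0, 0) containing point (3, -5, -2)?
d = n·P = (1)(3) + (0)(-5) + (0)(-2) = 3
Plane: x = 3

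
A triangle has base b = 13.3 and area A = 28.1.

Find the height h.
A = ½bh  →  h = 2A/b
h = 2·28.1/13.3 = 4.226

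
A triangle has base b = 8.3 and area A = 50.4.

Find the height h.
A = ½bh  →  h = 2A/b
h = 2·50.4/8.3 = 12.14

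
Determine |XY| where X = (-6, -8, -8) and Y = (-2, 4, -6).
d = √[(4)² + (12)² + (2)²] = √164 = 12.81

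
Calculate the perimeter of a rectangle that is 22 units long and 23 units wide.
Perimeter = 2 * (length + width)
Perimeter = 2 * (22 + 23)
Perimeter = 2 * 45
Perimeter = 90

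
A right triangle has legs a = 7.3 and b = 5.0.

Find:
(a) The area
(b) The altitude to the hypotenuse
(a) Area = ½ab = ½·7.3·5.0 = 18.25
(b) Hypotenuse c = √(7.3² + 5.0²) = √78.29 = 8.84816
    Area = ½·c·h_c  →  h_c = 2·Area/c = 2·18.25/8.84816 = 4.125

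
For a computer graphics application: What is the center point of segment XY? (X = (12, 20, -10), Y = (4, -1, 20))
Midpoint = ((12+4)/2, (20-1)/2, (-10+20)/2) = (8, 9.5, 5)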